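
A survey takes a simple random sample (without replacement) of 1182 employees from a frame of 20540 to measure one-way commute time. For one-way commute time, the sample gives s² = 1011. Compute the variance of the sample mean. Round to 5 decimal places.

0.80611

Under SRS without replacement, Var(ȳ) = (1 − f)·s²/n with f = n/N = 1182/20540 = 0.05754625.
Var(ȳ) = (1 − 0.05754625)·1011/1182 = 0.94245375·0.85532995 = 0.80610892.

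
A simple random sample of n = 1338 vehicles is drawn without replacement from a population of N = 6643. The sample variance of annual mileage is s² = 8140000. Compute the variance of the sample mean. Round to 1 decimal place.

4858.4

Under SRS without replacement, Var(ȳ) = (1 − f)·s²/n with f = n/N = 1338/6643 = 0.20141502.
Var(ȳ) = (1 − 0.20141502)·8140000/1338 = 0.79858498·6083.707 = 4858.357.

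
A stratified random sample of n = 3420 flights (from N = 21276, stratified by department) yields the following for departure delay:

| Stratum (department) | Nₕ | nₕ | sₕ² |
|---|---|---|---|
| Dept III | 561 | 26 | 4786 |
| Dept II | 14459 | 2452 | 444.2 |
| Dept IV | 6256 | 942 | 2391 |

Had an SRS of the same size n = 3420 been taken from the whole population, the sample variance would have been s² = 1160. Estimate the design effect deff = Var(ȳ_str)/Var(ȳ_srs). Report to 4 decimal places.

Var(ȳ_str) = Σ Wₕ²(1−fₕ)sₕ²/nₕ with Wₕ = Nₕ/21276:
  Dept III: (561/21276)²·(1−26/561)·4786/26 = 0.12204951
  Dept II: (14459/21276)²·(1−2452/14459)·444.2/2452 = 0.069478574
  Dept IV: (6256/21276)²·(1−942/6256)·2391/942 = 0.18640905
  → Var(ȳ_str) = 0.37793713.
Var(ȳ_srs) = (1 − 3420/21276)·1160/3420 = 0.28465976.
deff = 0.37793713 / 0.28465976 = 1.3277.

1.3277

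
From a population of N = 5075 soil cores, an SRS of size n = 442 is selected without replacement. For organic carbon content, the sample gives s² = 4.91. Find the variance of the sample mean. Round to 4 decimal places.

0.0101

Under SRS without replacement, Var(ȳ) = (1 − f)·s²/n with f = n/N = 442/5075 = 0.08709360.
Var(ȳ) = (1 − 0.08709360)·4.91/442 = 0.91290640·0.011108597 = 0.01014111.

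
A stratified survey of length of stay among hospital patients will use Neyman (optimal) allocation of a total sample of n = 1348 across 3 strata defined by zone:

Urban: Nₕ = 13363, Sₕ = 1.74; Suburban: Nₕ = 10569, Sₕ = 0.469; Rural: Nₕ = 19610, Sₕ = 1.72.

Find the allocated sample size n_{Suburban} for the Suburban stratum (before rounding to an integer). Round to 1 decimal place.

107.9

Neyman allocation: nₕ = n·NₕSₕ / Σⱼ NⱼSⱼ.
Σ NⱼSⱼ = 13363·1.74 + 10569·0.469 + 19610·1.72 = 61937.681.
n_{Suburban} = 1348·10569·0.469 / 61937.681 = 107.9.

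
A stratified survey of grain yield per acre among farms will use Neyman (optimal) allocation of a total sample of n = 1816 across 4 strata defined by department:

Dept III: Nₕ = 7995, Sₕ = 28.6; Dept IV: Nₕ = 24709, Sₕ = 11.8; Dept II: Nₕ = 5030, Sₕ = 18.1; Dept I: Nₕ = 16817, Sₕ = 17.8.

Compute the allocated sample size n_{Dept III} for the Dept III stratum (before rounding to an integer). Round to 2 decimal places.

456.00

Neyman allocation: nₕ = n·NₕSₕ / Σⱼ NⱼSⱼ.
Σ NⱼSⱼ = 7995·28.6 + 24709·11.8 + 5030·18.1 + 16817·17.8 = 910608.8.
n_{Dept III} = 1816·7995·28.6 / 910608.8 = 456.00.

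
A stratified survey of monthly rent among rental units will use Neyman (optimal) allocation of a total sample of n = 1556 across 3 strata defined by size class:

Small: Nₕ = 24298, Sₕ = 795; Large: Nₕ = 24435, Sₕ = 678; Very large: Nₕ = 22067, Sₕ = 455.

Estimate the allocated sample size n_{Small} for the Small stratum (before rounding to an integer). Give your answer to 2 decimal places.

654.49

Neyman allocation: nₕ = n·NₕSₕ / Σⱼ NⱼSⱼ.
Σ NⱼSⱼ = 24298·795 + 24435·678 + 22067·455 = 4.5924325 × 10^7.
n_{Small} = 1556·24298·795 / (4.5924325 × 10^7) = 654.49.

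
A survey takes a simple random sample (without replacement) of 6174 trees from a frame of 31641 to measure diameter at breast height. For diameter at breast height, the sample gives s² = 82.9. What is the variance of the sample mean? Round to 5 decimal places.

Under SRS without replacement, Var(ȳ) = (1 − f)·s²/n with f = n/N = 6174/31641 = 0.19512658.
Var(ȳ) = (1 − 0.19512658)·82.9/6174 = 0.80487342·0.013427276 = 0.010807257.

0.01081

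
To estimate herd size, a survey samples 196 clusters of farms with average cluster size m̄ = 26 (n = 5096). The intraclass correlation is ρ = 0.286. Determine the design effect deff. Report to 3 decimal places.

deff = 1 + (26 − 1)·0.286 = 1 + 7.15 = 8.15.

8.150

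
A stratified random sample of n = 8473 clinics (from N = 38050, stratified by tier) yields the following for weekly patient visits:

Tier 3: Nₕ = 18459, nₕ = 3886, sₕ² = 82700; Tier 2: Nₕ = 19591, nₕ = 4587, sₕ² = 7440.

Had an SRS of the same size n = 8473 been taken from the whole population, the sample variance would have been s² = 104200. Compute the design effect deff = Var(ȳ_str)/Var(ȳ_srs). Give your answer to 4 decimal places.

0.4481

Var(ȳ_str) = Σ Wₕ²(1−fₕ)sₕ²/nₕ with Wₕ = Nₕ/38050:
  Tier 3: (18459/38050)²·(1−3886/18459)·82700/3886 = 3.9541262
  Tier 2: (19591/38050)²·(1−4587/19591)·7440/4587 = 0.32930516
  → Var(ȳ_str) = 4.2834314.
Var(ȳ_srs) = (1 − 8473/38050)·104200/8473 = 9.5593854.
deff = 4.2834314 / 9.5593854 = 0.4481.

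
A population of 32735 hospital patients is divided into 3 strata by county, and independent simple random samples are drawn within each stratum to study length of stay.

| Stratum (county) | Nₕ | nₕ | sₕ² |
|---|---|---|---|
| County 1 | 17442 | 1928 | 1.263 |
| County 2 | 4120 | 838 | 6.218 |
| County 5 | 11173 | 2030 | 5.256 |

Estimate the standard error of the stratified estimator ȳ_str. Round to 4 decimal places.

Var(ȳ_str) = Σₕ Wₕ²(1 − fₕ)sₕ²/nₕ with Wₕ = Nₕ/N, N = 32735.
County 1: Wₕ = 0.53282419; term = 0.53282419²·(1 − 0.11053778)·1.263/1928 = 1.654214 × 10^-4.
County 2: Wₕ = 0.12585917; term = 0.12585917²·(1 − 0.20339806)·6.218/838 = 9.3630599 × 10^-5.
County 5: Wₕ = 0.34131663; term = 0.34131663²·(1 − 0.18168800)·5.256/2030 = 2.4682727 × 10^-4.
Sum = 5.0587927 × 10^-4.
SE = √(5.0587927 × 10^-4) = 0.0225.

0.0225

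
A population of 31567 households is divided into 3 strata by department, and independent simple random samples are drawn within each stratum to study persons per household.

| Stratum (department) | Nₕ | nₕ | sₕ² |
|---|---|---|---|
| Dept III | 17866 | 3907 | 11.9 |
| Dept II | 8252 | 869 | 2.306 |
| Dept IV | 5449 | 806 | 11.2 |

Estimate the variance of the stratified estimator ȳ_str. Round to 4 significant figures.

0.001277

Var(ȳ_str) = Σₕ Wₕ²(1 − fₕ)sₕ²/nₕ with Wₕ = Nₕ/N, N = 31567.
Dept III: Wₕ = 0.56597079; term = 0.56597079²·(1 − 0.21868353)·11.9/3907 = 7.6228709 × 10^-4.
Dept II: Wₕ = 0.26141223; term = 0.26141223²·(1 − 0.10530780)·2.306/869 = 1.6224264 × 10^-4.
Dept IV: Wₕ = 0.17261697; term = 0.17261697²·(1 − 0.14791705)·11.2/806 = 3.5280266 × 10^-4.
Sum = 0.0012773324.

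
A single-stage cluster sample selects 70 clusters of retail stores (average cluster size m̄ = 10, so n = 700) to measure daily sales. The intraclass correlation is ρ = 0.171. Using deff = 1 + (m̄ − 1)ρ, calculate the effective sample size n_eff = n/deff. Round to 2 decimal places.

275.70

deff = 1 + (10 − 1)·0.171 = 1 + 1.539 = 2.539.
n_eff = 700 / 2.539 = 275.70.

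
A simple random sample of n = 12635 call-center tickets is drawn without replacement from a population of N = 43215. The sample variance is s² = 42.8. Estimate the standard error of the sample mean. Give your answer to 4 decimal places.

0.0490

Under SRS without replacement, Var(ȳ) = (1 − f)·s²/n with f = n/N = 12635/43215 = 0.29237533.
Var(ȳ) = (1 − 0.29237533)·42.8/12635 = 0.70762467·0.0033874159 = 0.0023970191.
SE(ȳ) = √(0.0023970191) = 0.0490.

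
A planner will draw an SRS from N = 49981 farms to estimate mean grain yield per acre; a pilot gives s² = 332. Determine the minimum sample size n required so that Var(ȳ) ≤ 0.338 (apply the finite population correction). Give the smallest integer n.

Without fpc, n₀ = s²/D = 332/0.338 = 982.2485.
With fpc, (1 − n/N)·s²/n ≤ D requires n ≥ n₀/(1 + n₀/N) = 982.2485/(1 + 982.2485/49981) = 963.3170.
Rounding up, n = 964.

964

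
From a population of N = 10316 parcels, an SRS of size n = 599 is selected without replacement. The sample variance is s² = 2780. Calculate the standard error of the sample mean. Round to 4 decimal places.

Under SRS without replacement, Var(ȳ) = (1 − f)·s²/n with f = n/N = 599/10316 = 0.05806514.
Var(ȳ) = (1 − 0.05806514)·2780/599 = 0.94193486·4.6410684 = 4.3715842.
SE(ȳ) = √(4.3715842) = 2.0908.

2.0908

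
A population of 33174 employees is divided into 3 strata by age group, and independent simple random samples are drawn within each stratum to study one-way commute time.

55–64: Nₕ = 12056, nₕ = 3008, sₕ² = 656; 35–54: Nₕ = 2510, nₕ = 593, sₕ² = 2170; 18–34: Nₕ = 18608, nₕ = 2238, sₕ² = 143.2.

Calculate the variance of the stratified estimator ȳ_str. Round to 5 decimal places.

0.05533

Var(ȳ_str) = Σₕ Wₕ²(1 − fₕ)sₕ²/nₕ with Wₕ = Nₕ/N, N = 33174.
55–64: Wₕ = 0.36341713; term = 0.36341713²·(1 − 0.24950232)·656/3008 = 0.021616539.
35–54: Wₕ = 0.07566166; term = 0.07566166²·(1 − 0.23625498)·2170/593 = 0.015999455.
18–34: Wₕ = 0.56092120; term = 0.56092120²·(1 − 0.12027085)·143.2/2238 = 0.017710696.
Sum = 0.05532669.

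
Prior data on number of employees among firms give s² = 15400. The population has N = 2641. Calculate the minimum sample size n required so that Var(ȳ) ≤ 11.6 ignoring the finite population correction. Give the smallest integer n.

1328

Without fpc, n₀ = s²/D = 15400/11.6 = 1327.5862.
Rounding up, n = 1328.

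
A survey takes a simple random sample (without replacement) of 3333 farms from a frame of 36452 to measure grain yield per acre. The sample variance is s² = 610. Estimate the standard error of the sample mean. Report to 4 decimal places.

0.4078

Under SRS without replacement, Var(ȳ) = (1 − f)·s²/n with f = n/N = 3333/36452 = 0.09143531.
Var(ȳ) = (1 − 0.09143531)·610/3333 = 0.90856469·0.1830183 = 0.16628397.
SE(ȳ) = √(0.16628397) = 0.4078.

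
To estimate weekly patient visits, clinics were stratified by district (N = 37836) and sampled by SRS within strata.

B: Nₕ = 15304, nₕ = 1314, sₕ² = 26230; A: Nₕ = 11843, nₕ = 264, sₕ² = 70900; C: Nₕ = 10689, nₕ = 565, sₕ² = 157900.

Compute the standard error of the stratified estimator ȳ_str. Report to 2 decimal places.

Var(ȳ_str) = Σₕ Wₕ²(1 − fₕ)sₕ²/nₕ with Wₕ = Nₕ/N, N = 37836.
B: Wₕ = 0.40448250; term = 0.40448250²·(1 − 0.08585991)·26230/1314 = 2.9854869.
A: Wₕ = 0.31300877; term = 0.31300877²·(1 − 0.02229165)·70900/264 = 25.725549.
C: Wₕ = 0.28250872; term = 0.28250872²·(1 − 0.05285808)·157900/565 = 21.125766.
Sum = 49.836802.
SE = √(49.836802) = 7.06.

7.06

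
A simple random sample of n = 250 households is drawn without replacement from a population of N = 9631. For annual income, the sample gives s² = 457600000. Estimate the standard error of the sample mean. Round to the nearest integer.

1335

Under SRS without replacement, Var(ȳ) = (1 − f)·s²/n with f = n/N = 250/9631 = 0.02595784.
Var(ȳ) = (1 − 0.02595784)·457600000/250 = 0.97404216·1.8304 × 10^6 = 1.7828868 × 10^6.
SE(ȳ) = √(1.7828868 × 10^6) = 1335.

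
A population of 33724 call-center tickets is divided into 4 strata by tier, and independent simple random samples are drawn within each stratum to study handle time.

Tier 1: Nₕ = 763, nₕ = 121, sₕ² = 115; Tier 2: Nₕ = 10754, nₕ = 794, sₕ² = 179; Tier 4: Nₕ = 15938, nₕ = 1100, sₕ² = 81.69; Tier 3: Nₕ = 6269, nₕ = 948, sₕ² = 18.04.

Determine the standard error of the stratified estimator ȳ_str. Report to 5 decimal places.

Var(ȳ_str) = Σₕ Wₕ²(1 − fₕ)sₕ²/nₕ with Wₕ = Nₕ/N, N = 33724.
Tier 1: Wₕ = 0.02262484; term = 0.02262484²·(1 − 0.15858453)·115/121 = 4.0934913 × 10^-4.
Tier 2: Wₕ = 0.31888269; term = 0.31888269²·(1 − 0.07383299)·179/794 = 0.02123165.
Tier 4: Wₕ = 0.47260111; term = 0.47260111²·(1 − 0.06901744)·81.69/1100 = 0.015442131.
Tier 3: Wₕ = 0.18589135; term = 0.18589135²·(1 − 0.15122029)·18.04/948 = 5.5813796 × 10^-4.
Sum = 0.037641268.
SE = √(0.037641268) = 0.19401.

0.19401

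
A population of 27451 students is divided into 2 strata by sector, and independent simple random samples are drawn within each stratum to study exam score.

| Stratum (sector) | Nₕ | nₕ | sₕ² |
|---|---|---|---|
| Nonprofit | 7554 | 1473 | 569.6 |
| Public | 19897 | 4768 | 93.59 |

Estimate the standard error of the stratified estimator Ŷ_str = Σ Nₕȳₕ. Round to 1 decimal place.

Var(Ŷ_str) = Σₕ Nₕ²(1 − fₕ)sₕ²/nₕ.
Nonprofit: 7554²·(1 − 1473/7554)·569.6/1473 = 1.7763119 × 10^7.
Public: 19897²·(1 − 4768/19897)·93.59/4768 = 5.9086875 × 10^6.
Sum = 2.3671807 × 10^7.
SE = √(2.3671807 × 10^7) = 4865.4.

4865.4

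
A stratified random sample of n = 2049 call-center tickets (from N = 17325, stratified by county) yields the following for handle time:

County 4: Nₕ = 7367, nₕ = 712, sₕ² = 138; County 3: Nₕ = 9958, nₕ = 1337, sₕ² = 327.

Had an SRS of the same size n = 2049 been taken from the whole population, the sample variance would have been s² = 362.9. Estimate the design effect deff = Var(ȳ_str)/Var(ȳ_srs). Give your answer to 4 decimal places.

0.6507

Var(ȳ_str) = Σ Wₕ²(1−fₕ)sₕ²/nₕ with Wₕ = Nₕ/17325:
  County 4: (7367/17325)²·(1−712/7367)·138/712 = 0.031658573
  County 3: (9958/17325)²·(1−1337/9958)·327/1337 = 0.069951918
  → Var(ȳ_str) = 0.10161049.
Var(ȳ_srs) = (1 − 2049/17325)·362.9/2049 = 0.15616418.
deff = 0.10161049 / 0.15616418 = 0.6507.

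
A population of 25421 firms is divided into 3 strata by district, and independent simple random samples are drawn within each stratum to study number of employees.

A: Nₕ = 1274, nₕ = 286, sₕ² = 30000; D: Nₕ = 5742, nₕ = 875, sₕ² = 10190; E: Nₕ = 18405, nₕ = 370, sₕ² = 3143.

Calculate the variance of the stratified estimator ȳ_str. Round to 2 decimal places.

5.07

Var(ȳ_str) = Σₕ Wₕ²(1 − fₕ)sₕ²/nₕ with Wₕ = Nₕ/N, N = 25421.
A: Wₕ = 0.05011605; term = 0.05011605²·(1 − 0.22448980)·30000/286 = 0.20431316.
D: Wₕ = 0.22587624; term = 0.22587624²·(1 − 0.15238593)·10190/875 = 0.50362282.
E: Wₕ = 0.72400771; term = 0.72400771²·(1 − 0.02010323)·3143/370 = 4.3632426.
Sum = 5.0711786.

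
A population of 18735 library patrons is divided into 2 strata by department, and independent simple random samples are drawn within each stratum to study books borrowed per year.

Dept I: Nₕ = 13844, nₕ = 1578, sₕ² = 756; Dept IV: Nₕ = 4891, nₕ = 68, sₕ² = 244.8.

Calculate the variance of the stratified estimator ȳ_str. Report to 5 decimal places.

0.47372

Var(ȳ_str) = Σₕ Wₕ²(1 − fₕ)sₕ²/nₕ with Wₕ = Nₕ/N, N = 18735.
Dept I: Wₕ = 0.73893782; term = 0.73893782²·(1 − 0.11398440)·756/1578 = 0.23177786.
Dept IV: Wₕ = 0.26106218; term = 0.26106218²·(1 − 0.01390309)·244.8/68 = 0.24194131.
Sum = 0.47371917.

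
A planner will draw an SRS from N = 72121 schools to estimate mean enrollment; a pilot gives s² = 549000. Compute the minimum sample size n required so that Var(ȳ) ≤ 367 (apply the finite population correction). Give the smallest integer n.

1466

Without fpc, n₀ = s²/D = 549000/367 = 1495.9128.
With fpc, (1 − n/N)·s²/n ≤ D requires n ≥ n₀/(1 + n₀/N) = 1495.9128/(1 + 1495.9128/72121) = 1465.5155.
Rounding up, n = 1466.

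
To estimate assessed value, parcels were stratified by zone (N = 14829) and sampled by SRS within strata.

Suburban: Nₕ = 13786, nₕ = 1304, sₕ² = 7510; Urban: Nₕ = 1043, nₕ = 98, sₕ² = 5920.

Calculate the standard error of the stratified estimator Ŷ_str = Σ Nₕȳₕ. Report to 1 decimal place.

Var(Ŷ_str) = Σₕ Nₕ²(1 − fₕ)sₕ²/nₕ.
Suburban: 13786²·(1 − 1304/13786)·7510/1304 = 9.9102543 × 10^8.
Urban: 1043²·(1 − 98/1043)·5920/98 = 5.95404 × 10^7.
Sum = 1.0505658 × 10^9.
SE = √(1.0505658 × 10^9) = 32412.4.

32412.4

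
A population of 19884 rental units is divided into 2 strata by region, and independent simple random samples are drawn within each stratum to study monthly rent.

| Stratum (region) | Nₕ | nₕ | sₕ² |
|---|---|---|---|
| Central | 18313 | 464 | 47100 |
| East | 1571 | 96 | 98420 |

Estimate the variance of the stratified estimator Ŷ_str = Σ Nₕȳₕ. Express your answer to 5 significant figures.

Var(Ŷ_str) = Σₕ Nₕ²(1 − fₕ)sₕ²/nₕ.
Central: 18313²·(1 − 464/18313)·47100/464 = 3.3179995 × 10^10.
East: 1571²·(1 − 96/1571)·98420/96 = 2.3756384 × 10^9.
Sum = 3.5555633 × 10^10.

3.5556 × 10^10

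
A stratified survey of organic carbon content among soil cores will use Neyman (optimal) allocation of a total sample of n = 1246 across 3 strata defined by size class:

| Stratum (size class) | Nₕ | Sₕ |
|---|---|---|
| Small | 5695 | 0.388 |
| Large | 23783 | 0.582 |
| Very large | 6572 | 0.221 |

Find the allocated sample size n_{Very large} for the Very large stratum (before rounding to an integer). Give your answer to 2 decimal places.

103.39

Neyman allocation: nₕ = n·NₕSₕ / Σⱼ NⱼSⱼ.
Σ NⱼSⱼ = 5695·0.388 + 23783·0.582 + 6572·0.221 = 17503.778.
n_{Very large} = 1246·6572·0.221 / 17503.778 = 103.39.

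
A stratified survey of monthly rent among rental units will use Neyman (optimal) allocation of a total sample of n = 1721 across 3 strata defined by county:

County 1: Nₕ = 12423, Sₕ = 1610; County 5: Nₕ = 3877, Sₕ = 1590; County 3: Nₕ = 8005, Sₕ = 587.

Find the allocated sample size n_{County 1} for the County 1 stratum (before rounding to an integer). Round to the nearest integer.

Neyman allocation: nₕ = n·NₕSₕ / Σⱼ NⱼSⱼ.
Σ NⱼSⱼ = 12423·1610 + 3877·1590 + 8005·587 = 3.0864395 × 10^7.
n_{County 1} = 1721·12423·1610 / (3.0864395 × 10^7) = 1115.

1115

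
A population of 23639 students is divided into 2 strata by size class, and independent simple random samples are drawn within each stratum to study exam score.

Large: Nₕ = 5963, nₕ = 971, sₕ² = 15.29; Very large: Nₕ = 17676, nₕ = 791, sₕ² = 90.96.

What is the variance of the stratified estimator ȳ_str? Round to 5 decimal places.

Var(ȳ_str) = Σₕ Wₕ²(1 − fₕ)sₕ²/nₕ with Wₕ = Nₕ/N, N = 23639.
Large: Wₕ = 0.25225263; term = 0.25225263²·(1 − 0.16283750)·15.29/971 = 8.3882128 × 10^-4.
Very large: Wₕ = 0.74774737; term = 0.74774737²·(1 − 0.04474994)·90.96/791 = 0.061418729.
Sum = 0.06225755.

0.06226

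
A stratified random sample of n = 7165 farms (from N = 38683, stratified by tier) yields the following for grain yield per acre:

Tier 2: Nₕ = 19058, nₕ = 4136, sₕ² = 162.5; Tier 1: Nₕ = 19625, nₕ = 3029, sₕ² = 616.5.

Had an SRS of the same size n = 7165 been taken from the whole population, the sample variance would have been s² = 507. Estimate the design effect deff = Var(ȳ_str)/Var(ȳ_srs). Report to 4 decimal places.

Var(ȳ_str) = Σ Wₕ²(1−fₕ)sₕ²/nₕ with Wₕ = Nₕ/38683:
  Tier 2: (19058/38683)²·(1−4136/19058)·162.5/4136 = 0.0074668409
  Tier 1: (19625/38683)²·(1−3029/19625)·616.5/3029 = 0.044300294
  → Var(ȳ_str) = 0.051767135.
Var(ȳ_srs) = (1 − 7165/38683)·507/7165 = 0.057654109.
deff = 0.051767135 / 0.057654109 = 0.8979.

0.8979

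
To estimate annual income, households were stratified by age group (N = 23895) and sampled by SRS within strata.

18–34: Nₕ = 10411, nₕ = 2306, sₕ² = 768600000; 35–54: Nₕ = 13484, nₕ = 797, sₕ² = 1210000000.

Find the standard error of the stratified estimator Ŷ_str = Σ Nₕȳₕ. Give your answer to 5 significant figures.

Var(Ŷ_str) = Σₕ Nₕ²(1 − fₕ)sₕ²/nₕ.
18–34: 10411²·(1 − 2306/10411)·768600000/2306 = 2.8124612 × 10^13.
35–54: 13484²·(1 − 797/13484)·1210000000/797 = 2.597196 × 10^14.
Sum = 2.8784421 × 10^14.
SE = √(2.8784421 × 10^14) = 1.6966 × 10^7.

1.6966 × 10^7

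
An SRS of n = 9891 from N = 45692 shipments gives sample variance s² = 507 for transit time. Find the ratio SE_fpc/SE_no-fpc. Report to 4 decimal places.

0.8852

f = n/N = 9891/45692 = 0.21647115.
SE_no-fpc = √(s²/n) = 0.22640389; SE_fpc = √((1−f)s²/n) = 0.2004063.
Ratio = √(1−f) = 0.88517165.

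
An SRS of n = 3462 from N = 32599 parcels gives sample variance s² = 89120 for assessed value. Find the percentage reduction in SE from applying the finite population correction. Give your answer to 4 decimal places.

f = n/N = 3462/32599 = 0.10619958.
SE_no-fpc = √(s²/n) = 5.0736915; SE_fpc = √((1−f)s²/n) = 4.7967196.
Ratio = √(1−f) = 0.94541019. Reduction = 100·(1 − 0.94541019) = 5.4590%.

5.4590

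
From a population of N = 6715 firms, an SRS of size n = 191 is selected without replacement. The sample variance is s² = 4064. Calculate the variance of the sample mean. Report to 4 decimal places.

Under SRS without replacement, Var(ȳ) = (1 − f)·s²/n with f = n/N = 191/6715 = 0.02844378.
Var(ȳ) = (1 − 0.02844378)·4064/191 = 0.97155622·21.277487 = 20.672275.

20.6723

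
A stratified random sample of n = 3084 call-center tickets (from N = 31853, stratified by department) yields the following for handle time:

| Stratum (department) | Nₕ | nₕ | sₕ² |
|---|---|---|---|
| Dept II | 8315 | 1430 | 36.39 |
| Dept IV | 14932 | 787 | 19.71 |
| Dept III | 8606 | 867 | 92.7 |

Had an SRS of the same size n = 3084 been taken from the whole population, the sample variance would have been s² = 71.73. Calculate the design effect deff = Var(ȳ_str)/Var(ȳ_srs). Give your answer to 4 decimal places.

0.6506

Var(ȳ_str) = Σ Wₕ²(1−fₕ)sₕ²/nₕ with Wₕ = Nₕ/31853:
  Dept II: (8315/31853)²·(1−1430/8315)·36.39/1430 = 0.0014358581
  Dept IV: (14932/31853)²·(1−787/14932)·19.71/787 = 0.0052135332
  Dept III: (8606/31853)²·(1−867/8606)·92.7/867 = 0.0070185297
  → Var(ȳ_str) = 0.013667921.
Var(ȳ_srs) = (1 − 3084/31853)·71.73/3084 = 0.021006848.
deff = 0.013667921 / 0.021006848 = 0.6506.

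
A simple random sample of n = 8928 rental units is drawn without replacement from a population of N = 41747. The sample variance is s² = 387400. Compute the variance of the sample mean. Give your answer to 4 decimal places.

Under SRS without replacement, Var(ȳ) = (1 − f)·s²/n with f = n/N = 8928/41747 = 0.21385968.
Var(ȳ) = (1 − 0.21385968)·387400/8928 = 0.78614032·43.391577 = 34.111868.

34.1119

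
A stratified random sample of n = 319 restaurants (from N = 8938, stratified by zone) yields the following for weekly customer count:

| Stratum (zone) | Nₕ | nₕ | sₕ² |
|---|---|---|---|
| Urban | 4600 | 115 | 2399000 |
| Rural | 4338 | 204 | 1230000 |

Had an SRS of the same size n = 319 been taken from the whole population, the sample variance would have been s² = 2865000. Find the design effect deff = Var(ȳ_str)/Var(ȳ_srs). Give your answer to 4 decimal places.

0.7783

Var(ȳ_str) = Σ Wₕ²(1−fₕ)sₕ²/nₕ with Wₕ = Nₕ/8938:
  Urban: (4600/8938)²·(1−115/4600)·2399000/115 = 5387.3102
  Rural: (4338/8938)²·(1−204/4338)·1230000/204 = 1353.4875
  → Var(ȳ_str) = 6740.7977.
Var(ȳ_srs) = (1 − 319/8938)·2865000/319 = 8660.6497.
deff = 6740.7977 / 8660.6497 = 0.7783.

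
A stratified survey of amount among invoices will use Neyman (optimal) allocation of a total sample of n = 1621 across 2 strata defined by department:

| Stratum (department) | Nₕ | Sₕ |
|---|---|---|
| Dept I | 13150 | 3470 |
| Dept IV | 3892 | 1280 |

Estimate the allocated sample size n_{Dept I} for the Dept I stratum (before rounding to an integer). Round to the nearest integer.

1461

Neyman allocation: nₕ = n·NₕSₕ / Σⱼ NⱼSⱼ.
Σ NⱼSⱼ = 13150·3470 + 3892·1280 = 5.061226 × 10^7.
n_{Dept I} = 1621·13150·3470 / (5.061226 × 10^7) = 1461.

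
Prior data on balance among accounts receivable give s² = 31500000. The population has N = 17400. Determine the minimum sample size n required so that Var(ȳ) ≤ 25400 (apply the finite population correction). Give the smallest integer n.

Without fpc, n₀ = s²/D = 31500000/25400 = 1240.1575.
With fpc, (1 − n/N)·s²/n ≤ D requires n ≥ n₀/(1 + n₀/N) = 1240.1575/(1 + 1240.1575/17400) = 1157.6480.
Rounding up, n = 1158.

1158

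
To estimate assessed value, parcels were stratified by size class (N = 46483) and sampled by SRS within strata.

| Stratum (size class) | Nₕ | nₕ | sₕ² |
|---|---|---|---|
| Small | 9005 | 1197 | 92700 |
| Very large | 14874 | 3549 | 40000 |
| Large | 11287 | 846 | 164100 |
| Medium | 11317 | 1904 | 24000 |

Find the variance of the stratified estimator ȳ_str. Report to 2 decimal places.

Var(ȳ_str) = Σₕ Wₕ²(1 − fₕ)sₕ²/nₕ with Wₕ = Nₕ/N, N = 46483.
Small: Wₕ = 0.19372674; term = 0.19372674²·(1 − 0.13292615)·92700/1197 = 2.5201176.
Very large: Wₕ = 0.31998795; term = 0.31998795²·(1 − 0.23860428)·40000/3549 = 0.8786819.
Large: Wₕ = 0.24281996; term = 0.24281996²·(1 − 0.07495349)·164100/846 = 10.579631.
Medium: Wₕ = 0.24346535; term = 0.24346535²·(1 − 0.16824247)·24000/1904 = 0.62146314.
Sum = 14.599894.

14.60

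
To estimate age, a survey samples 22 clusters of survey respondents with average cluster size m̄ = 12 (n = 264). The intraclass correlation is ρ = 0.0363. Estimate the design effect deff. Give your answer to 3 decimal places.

deff = 1 + (12 − 1)·0.0363 = 1 + 0.3993 = 1.3993.

1.399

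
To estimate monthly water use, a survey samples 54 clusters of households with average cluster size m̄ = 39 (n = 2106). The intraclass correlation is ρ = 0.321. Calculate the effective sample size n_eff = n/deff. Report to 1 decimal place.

deff = 1 + (39 − 1)·0.321 = 1 + 12.198 = 13.198.
n_eff = 2106 / 13.198 = 159.6.

159.6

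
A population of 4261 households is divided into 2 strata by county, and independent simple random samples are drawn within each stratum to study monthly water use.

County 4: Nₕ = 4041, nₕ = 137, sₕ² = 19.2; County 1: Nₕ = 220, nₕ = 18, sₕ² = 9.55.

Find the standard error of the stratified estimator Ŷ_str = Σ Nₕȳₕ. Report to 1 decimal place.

1494.8

Var(Ŷ_str) = Σₕ Nₕ²(1 − fₕ)sₕ²/nₕ.
County 4: 4041²·(1 − 137/4041)·19.2/137 = 2.210952 × 10^6.
County 1: 220²·(1 − 18/220)·9.55/18 = 23577.889.
Sum = 2.2345299 × 10^6.
SE = √(2.2345299 × 10^6) = 1494.8.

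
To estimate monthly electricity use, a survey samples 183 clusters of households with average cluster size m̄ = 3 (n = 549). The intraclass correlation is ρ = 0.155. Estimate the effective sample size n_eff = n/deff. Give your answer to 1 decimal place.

419.1

deff = 1 + (3 − 1)·0.155 = 1 + 0.31 = 1.31.
n_eff = 549 / 1.31 = 419.1.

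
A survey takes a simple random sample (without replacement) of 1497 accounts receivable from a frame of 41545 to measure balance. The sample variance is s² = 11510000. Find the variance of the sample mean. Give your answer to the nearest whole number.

7412

Under SRS without replacement, Var(ȳ) = (1 − f)·s²/n with f = n/N = 1497/41545 = 0.03603322.
Var(ȳ) = (1 − 0.03603322)·11510000/1497 = 0.96396678·7688.7108 = 7411.6618.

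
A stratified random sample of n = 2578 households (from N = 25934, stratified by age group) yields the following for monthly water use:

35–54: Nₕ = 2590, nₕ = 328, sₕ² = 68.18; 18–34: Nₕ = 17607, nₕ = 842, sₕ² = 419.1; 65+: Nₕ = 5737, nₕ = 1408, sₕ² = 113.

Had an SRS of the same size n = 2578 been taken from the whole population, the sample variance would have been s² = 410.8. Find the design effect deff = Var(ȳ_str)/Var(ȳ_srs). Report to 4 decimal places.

Var(ȳ_str) = Σ Wₕ²(1−fₕ)sₕ²/nₕ with Wₕ = Nₕ/25934:
  35–54: (2590/25934)²·(1−328/2590)·68.18/328 = 0.0018106583
  18–34: (17607/25934)²·(1−842/17607)·419.1/842 = 0.21845172
  65+: (5737/25934)²·(1−1408/5737)·113/1408 = 0.0029635292
  → Var(ȳ_str) = 0.22322591.
Var(ȳ_srs) = (1 − 2578/25934)·410.8/2578 = 0.14350812.
deff = 0.22322591 / 0.14350812 = 1.5555.

1.5555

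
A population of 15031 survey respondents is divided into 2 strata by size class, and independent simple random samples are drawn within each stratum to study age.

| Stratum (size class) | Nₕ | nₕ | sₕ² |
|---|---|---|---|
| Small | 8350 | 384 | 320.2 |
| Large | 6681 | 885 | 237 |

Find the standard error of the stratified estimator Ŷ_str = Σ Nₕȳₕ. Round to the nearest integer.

Var(Ŷ_str) = Σₕ Nₕ²(1 − fₕ)sₕ²/nₕ.
Small: 8350²·(1 − 384/8350)·320.2/384 = 5.5464727 × 10^7.
Large: 6681²·(1 − 885/6681)·237/885 = 1.0369908 × 10^7.
Sum = 6.5834635 × 10^7.
SE = √(6.5834635 × 10^7) = 8114.

8114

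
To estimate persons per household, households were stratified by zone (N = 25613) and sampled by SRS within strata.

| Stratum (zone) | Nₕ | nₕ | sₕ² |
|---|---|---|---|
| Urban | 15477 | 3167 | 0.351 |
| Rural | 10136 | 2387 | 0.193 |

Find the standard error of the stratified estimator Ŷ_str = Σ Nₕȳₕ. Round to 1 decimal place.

Var(Ŷ_str) = Σₕ Nₕ²(1 − fₕ)sₕ²/nₕ.
Urban: 15477²·(1 − 3167/15477)·0.351/3167 = 21115.622.
Rural: 10136²·(1 − 2387/10136)·0.193/2387 = 6350.635.
Sum = 27466.257.
SE = √(27466.257) = 165.7.

165.7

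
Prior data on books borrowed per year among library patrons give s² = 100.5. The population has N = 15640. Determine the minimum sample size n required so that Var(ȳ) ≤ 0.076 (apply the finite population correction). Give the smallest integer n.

1220

Without fpc, n₀ = s²/D = 100.5/0.076 = 1322.3684.
With fpc, (1 − n/N)·s²/n ≤ D requires n ≥ n₀/(1 + n₀/N) = 1322.3684/(1 + 1322.3684/15640) = 1219.2780.
Rounding up, n = 1220.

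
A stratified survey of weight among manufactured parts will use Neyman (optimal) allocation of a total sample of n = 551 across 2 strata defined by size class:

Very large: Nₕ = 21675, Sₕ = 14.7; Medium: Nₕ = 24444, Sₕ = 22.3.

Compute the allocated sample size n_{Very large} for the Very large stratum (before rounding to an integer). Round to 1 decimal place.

Neyman allocation: nₕ = n·NₕSₕ / Σⱼ NⱼSⱼ.
Σ NⱼSⱼ = 21675·14.7 + 24444·22.3 = 863723.7.
n_{Very large} = 551·21675·14.7 / 863723.7 = 203.3.

203.3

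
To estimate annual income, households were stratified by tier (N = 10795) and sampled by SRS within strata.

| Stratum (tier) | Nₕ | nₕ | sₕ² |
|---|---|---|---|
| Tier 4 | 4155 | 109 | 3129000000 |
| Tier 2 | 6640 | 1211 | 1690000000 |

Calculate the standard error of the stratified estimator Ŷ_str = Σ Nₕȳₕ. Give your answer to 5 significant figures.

2.3085 × 10^7

Var(Ŷ_str) = Σₕ Nₕ²(1 − fₕ)sₕ²/nₕ.
Tier 4: 4155²·(1 − 109/4155)·3129000000/109 = 4.8258739 × 10^14.
Tier 2: 6640²·(1 − 1211/6640)·1690000000/1211 = 5.0307239 × 10^13.
Sum = 5.3289463 × 10^14.
SE = √(5.3289463 × 10^14) = 2.3085 × 10^7.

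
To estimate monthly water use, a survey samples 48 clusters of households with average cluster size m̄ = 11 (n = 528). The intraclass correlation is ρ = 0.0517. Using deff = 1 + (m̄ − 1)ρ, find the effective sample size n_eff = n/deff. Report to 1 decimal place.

348.1

deff = 1 + (11 − 1)·0.0517 = 1 + 0.517 = 1.517.
n_eff = 528 / 1.517 = 348.1.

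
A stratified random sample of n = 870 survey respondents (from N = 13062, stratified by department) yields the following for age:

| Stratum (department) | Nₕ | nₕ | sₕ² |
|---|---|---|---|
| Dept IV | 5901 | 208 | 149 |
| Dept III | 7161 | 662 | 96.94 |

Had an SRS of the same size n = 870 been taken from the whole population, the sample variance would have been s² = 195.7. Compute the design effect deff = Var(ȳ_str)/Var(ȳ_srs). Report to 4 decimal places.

0.8620

Var(ȳ_str) = Σ Wₕ²(1−fₕ)sₕ²/nₕ with Wₕ = Nₕ/13062:
  Dept IV: (5901/13062)²·(1−208/5901)·149/208 = 0.14104912
  Dept III: (7161/13062)²·(1−662/7161)·96.94/662 = 0.039943478
  → Var(ȳ_str) = 0.1809926.
Var(ȳ_srs) = (1 − 870/13062)·195.7/870 = 0.20996014.
deff = 0.1809926 / 0.20996014 = 0.8620.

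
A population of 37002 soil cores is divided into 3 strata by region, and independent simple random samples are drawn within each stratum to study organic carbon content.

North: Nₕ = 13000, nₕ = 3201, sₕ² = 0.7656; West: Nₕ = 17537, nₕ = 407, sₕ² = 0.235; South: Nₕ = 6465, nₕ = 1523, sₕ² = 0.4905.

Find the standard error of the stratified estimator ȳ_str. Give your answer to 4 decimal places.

0.0125

Var(ȳ_str) = Σₕ Wₕ²(1 − fₕ)sₕ²/nₕ with Wₕ = Nₕ/N, N = 37002.
North: Wₕ = 0.35133236; term = 0.35133236²·(1 − 0.24623077)·0.7656/3201 = 2.2253123 × 10^-5.
West: Wₕ = 0.47394735; term = 0.47394735²·(1 − 0.02320807)·0.235/407 = 1.2668807 × 10^-4.
South: Wₕ = 0.17472029; term = 0.17472029²·(1 − 0.23557618)·0.4905/1523 = 7.5155364 × 10^-6.
Sum = 1.5645673 × 10^-4.
SE = √(1.5645673 × 10^-4) = 0.0125.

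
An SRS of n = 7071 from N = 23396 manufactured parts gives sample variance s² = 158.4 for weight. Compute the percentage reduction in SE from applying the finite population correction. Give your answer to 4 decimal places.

16.4674

f = n/N = 7071/23396 = 0.30223115.
SE_no-fpc = √(s²/n) = 0.14967083; SE_fpc = √((1−f)s²/n) = 0.12502388.
Ratio = √(1−f) = 0.83532559. Reduction = 100·(1 − 0.83532559) = 16.4674%.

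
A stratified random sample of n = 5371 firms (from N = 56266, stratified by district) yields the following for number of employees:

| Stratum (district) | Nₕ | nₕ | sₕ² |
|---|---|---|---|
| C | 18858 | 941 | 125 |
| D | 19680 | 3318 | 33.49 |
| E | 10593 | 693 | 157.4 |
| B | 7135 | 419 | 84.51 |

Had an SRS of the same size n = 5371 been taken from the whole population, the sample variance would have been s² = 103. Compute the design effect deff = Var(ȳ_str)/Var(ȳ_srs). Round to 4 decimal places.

Var(ȳ_str) = Σ Wₕ²(1−fₕ)sₕ²/nₕ with Wₕ = Nₕ/56266:
  C: (18858/56266)²·(1−941/18858)·125/941 = 0.01417716
  D: (19680/56266)²·(1−3318/19680)·33.49/3318 = 0.0010266163
  E: (10593/56266)²·(1−693/10593)·157.4/693 = 0.0075237365
  B: (7135/56266)²·(1−419/7135)·84.51/419 = 0.0030528584
  → Var(ȳ_str) = 0.025780371.
Var(ȳ_srs) = (1 − 5371/56266)·103/5371 = 0.017346472.
deff = 0.025780371 / 0.017346472 = 1.4862.

1.4862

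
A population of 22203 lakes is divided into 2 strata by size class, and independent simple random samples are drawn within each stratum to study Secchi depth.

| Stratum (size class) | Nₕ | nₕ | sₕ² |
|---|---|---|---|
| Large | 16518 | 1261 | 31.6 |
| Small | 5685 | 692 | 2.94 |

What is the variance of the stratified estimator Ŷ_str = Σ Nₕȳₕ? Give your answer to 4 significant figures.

6.436 × 10^6

Var(Ŷ_str) = Σₕ Nₕ²(1 − fₕ)sₕ²/nₕ.
Large: 16518²·(1 − 1261/16518)·31.6/1261 = 6.3153672 × 10^6.
Small: 5685²·(1 − 692/5685)·2.94/692 = 120596.1.
Sum = 6.4359633 × 10^6.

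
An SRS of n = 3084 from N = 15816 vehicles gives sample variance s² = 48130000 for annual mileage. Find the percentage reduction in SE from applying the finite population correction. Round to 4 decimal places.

10.2778

f = n/N = 3084/15816 = 0.19499241.
SE_no-fpc = √(s²/n) = 124.9254; SE_fpc = √((1−f)s²/n) = 112.08584.
Ratio = √(1−f) = 0.89722215. Reduction = 100·(1 − 0.89722215) = 10.2778%.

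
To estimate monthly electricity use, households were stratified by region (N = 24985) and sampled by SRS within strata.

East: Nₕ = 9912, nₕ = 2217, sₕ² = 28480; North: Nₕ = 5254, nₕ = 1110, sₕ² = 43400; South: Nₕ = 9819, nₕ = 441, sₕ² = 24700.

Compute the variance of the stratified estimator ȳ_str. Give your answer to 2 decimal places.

Var(ȳ_str) = Σₕ Wₕ²(1 − fₕ)sₕ²/nₕ with Wₕ = Nₕ/N, N = 24985.
East: Wₕ = 0.39671803; term = 0.39671803²·(1 − 0.22366828)·28480/2217 = 1.5695874.
North: Wₕ = 0.21028617; term = 0.21028617²·(1 − 0.21126761)·43400/1110 = 1.3636969.
South: Wₕ = 0.39299580; term = 0.39299580²·(1 − 0.04491292)·24700/441 = 8.2618469.
Sum = 11.195131.

11.20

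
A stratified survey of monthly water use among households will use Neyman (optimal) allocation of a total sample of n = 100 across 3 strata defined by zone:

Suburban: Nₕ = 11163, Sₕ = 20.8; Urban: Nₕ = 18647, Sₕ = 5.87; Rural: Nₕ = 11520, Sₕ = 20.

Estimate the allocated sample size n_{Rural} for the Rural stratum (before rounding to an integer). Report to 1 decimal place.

Neyman allocation: nₕ = n·NₕSₕ / Σⱼ NⱼSⱼ.
Σ NⱼSⱼ = 11163·20.8 + 18647·5.87 + 11520·20 = 572048.29.
n_{Rural} = 100·11520·20 / 572048.29 = 40.3.

40.3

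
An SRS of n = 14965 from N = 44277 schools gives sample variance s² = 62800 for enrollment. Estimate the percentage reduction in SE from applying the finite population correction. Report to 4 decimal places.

18.6357

f = n/N = 14965/44277 = 0.33798586.
SE_no-fpc = √(s²/n) = 2.0485259; SE_fpc = √((1−f)s²/n) = 1.6667678.
Ratio = √(1−f) = 0.81364251. Reduction = 100·(1 − 0.81364251) = 18.6357%.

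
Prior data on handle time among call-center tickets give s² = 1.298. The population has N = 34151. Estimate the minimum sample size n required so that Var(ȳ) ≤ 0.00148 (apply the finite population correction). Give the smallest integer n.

Without fpc, n₀ = s²/D = 1.298/0.00148 = 877.0270.
With fpc, (1 − n/N)·s²/n ≤ D requires n ≥ n₀/(1 + n₀/N) = 877.0270/(1 + 877.0270/34151) = 855.0681.
Rounding up, n = 856.

856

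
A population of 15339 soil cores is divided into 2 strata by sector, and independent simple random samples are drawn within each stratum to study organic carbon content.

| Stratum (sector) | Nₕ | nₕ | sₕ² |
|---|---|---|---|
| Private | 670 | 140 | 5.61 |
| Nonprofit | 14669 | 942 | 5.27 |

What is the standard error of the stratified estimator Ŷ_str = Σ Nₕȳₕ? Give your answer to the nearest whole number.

1068

Var(Ŷ_str) = Σₕ Nₕ²(1 − fₕ)sₕ²/nₕ.
Private: 670²·(1 − 140/670)·5.61/140 = 14229.364.
Nonprofit: 14669²·(1 − 942/14669)·5.27/942 = 1.1265121 × 10^6.
Sum = 1.1407415 × 10^6.
SE = √(1.1407415 × 10^6) = 1068.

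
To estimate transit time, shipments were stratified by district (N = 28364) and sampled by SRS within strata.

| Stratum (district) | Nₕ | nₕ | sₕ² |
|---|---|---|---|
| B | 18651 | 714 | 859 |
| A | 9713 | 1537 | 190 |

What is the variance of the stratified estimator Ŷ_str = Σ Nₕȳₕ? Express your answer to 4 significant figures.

4.123 × 10^8

Var(Ŷ_str) = Σₕ Nₕ²(1 − fₕ)sₕ²/nₕ.
B: 18651²·(1 − 714/18651)·859/714 = 4.0248239 × 10^8.
A: 9713²·(1 − 1537/9713)·190/1537 = 9.8168918 × 10^6.
Sum = 4.1229928 × 10^8.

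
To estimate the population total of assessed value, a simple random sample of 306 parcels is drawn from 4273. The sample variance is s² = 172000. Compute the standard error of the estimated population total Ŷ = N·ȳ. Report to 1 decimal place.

Var(Ŷ) = N²·Var(ȳ) = N²·(1 − n/N)·s²/n.
f = 306/4273 = 0.07161245; Var(ȳ) = 0.92838755·172000/306 = 521.83875.
Var(Ŷ) = 4273² · 521.83875 = 9.528008 × 10^9.
SE(Ŷ) = √(9.528008 × 10^9) = 97611.5.

97611.5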